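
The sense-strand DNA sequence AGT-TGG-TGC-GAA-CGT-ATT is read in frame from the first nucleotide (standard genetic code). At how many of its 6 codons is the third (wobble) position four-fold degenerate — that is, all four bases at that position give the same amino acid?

Codon 1 AGT (Ser): third position 2-fold.
Codon 2 TGG (Trp): third position 1-fold.
Codon 3 TGC (Cys): third position 2-fold.
Codon 4 GAA (Glu): third position 2-fold.
Codon 5 CGT (Arg): third position 4-fold.
Codon 6 ATT (Ile): third position 3-fold.
Four-fold degenerate third positions: 1.

1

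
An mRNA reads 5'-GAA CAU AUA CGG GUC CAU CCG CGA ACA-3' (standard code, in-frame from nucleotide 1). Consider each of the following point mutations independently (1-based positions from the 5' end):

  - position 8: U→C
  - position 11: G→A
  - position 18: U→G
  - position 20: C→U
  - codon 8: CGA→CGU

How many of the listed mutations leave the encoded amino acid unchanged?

Codon 3: AUA (Ile) → ACA (Thr) — missense.
Codon 4: CGG (Arg) → CAG (Gln) — missense.
Codon 6: CAU (His) → CAG (Gln) — missense.
Codon 7: CCG (Pro) → CUG (Leu) — missense.
Codon 8: CGA (Arg) → CGU (Arg) — synonymous.
Synonymous: 1 of 5.

1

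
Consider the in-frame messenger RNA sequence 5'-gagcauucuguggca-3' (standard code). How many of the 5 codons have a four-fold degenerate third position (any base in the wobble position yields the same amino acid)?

3

Codon 1 GAG (Glu): third position 2-fold.
Codon 2 CAU (His): third position 2-fold.
Codon 3 UCU (Ser): third position 4-fold.
Codon 4 GUG (Val): third position 4-fold.
Codon 5 GCA (Ala): third position 4-fold.
Four-fold degenerate third positions: 3.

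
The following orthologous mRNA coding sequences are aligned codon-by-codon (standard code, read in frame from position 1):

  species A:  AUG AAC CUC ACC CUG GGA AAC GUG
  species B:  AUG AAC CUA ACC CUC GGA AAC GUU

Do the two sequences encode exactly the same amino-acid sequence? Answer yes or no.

yes

Codon 1: AUG Met / AUG Met — identical.
Codon 2: AAC Asn / AAC Asn — identical.
Codon 3: CUC Leu / CUA Leu — synonymous.
Codon 4: ACC Thr / ACC Thr — identical.
Codon 5: CUG Leu / CUC Leu — synonymous.
Codon 6: GGA Gly / GGA Gly — identical.
Codon 7: AAC Asn / AAC Asn — identical.
Codon 8: GUG Val / GUU Val — synonymous.
Nonsynonymous differences: 0 → same protein.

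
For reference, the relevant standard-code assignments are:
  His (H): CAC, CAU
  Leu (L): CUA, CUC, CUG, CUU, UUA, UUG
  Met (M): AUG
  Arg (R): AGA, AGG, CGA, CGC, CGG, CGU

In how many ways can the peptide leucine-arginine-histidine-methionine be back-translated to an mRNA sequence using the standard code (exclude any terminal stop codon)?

Leu: 6 codons.
Arg: 6 codons.
His: 2 codons.
Met: 1 codon.
6 × 6 × 2 × 1 = 72.

72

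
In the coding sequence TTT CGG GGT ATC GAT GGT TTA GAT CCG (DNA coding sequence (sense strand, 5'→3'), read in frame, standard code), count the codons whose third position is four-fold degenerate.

4

Codon 1 TTT (Phe): third position 2-fold.
Codon 2 CGG (Arg): third position 4-fold.
Codon 3 GGT (Gly): third position 4-fold.
Codon 4 ATC (Ile): third position 3-fold.
Codon 5 GAT (Asp): third position 2-fold.
Codon 6 GGT (Gly): third position 4-fold.
Codon 7 TTA (Leu): third position 2-fold.
Codon 8 GAT (Asp): third position 2-fold.
Codon 9 CCG (Pro): third position 4-fold.
Four-fold degenerate third positions: 4.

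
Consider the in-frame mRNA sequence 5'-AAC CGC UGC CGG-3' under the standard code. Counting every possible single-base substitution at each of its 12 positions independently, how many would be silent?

Codon 1 (AAC, Asn): 1 synonymous substitution.
Codon 2 (CGC, Arg): 3 synonymous substitutions.
Codon 3 (UGC, Cys): 1 synonymous substitution.
Codon 4 (CGG, Arg): 4 synonymous substitutions.
Total: 1 + 3 + 1 + 4 = 9.

9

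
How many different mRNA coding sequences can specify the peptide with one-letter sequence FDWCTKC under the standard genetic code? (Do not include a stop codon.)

128

Phe: 2 codons.
Asp: 2 codons.
Trp: 1 codon.
Cys: 2 codons.
Thr: 4 codons.
Lys: 2 codons.
Cys: 2 codons.
2 × 2 × 1 × 2 × 4 × 2 × 2 = 128.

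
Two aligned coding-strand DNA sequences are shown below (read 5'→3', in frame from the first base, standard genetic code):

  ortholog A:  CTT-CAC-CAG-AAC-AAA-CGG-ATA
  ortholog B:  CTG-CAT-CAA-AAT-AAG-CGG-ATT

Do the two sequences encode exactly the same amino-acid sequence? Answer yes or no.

yes

Codon 1: CTT Leu / CTG Leu — synonymous.
Codon 2: CAC His / CAT His — synonymous.
Codon 3: CAG Gln / CAA Gln — synonymous.
Codon 4: AAC Asn / AAT Asn — synonymous.
Codon 5: AAA Lys / AAG Lys — synonymous.
Codon 6: CGG Arg / CGG Arg — identical.
Codon 7: ATA Ile / ATT Ile — synonymous.
Nonsynonymous differences: 0 → same protein.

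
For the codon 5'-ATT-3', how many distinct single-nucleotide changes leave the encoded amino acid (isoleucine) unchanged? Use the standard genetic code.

2

Position 1: none → 0 synonymous.
Position 2: none → 0 synonymous.
Position 3: ATC, ATA → 2 synonymous.
Total: 0 + 0 + 2 = 2.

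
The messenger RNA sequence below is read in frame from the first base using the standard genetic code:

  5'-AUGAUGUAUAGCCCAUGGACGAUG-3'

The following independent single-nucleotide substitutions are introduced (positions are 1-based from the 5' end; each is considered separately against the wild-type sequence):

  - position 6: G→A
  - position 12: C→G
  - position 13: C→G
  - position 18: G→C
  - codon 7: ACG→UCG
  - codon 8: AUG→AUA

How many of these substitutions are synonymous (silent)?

0

Codon 2: AUG (Met) → AUA (Ile) — missense.
Codon 4: AGC (Ser) → AGG (Arg) — missense.
Codon 5: CCA (Pro) → GCA (Ala) — missense.
Codon 6: UGG (Trp) → UGC (Cys) — missense.
Codon 7: ACG (Thr) → UCG (Ser) — missense.
Codon 8: AUG (Met) → AUA (Ile) — missense.
Synonymous: 0 of 6.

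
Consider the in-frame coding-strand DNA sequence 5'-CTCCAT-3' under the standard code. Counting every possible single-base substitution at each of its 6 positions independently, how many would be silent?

Codon 1 (CTC, Leu): 3 synonymous substitutions.
Codon 2 (CAT, His): 1 synonymous substitution.
Total: 3 + 1 = 4.

4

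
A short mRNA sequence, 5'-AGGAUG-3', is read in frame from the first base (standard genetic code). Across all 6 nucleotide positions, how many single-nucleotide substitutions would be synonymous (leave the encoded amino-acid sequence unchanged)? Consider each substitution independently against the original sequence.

2

Codon 1 (AGG, Arg): 2 synonymous substitutions.
Codon 2 (AUG, Met): 0 synonymous substitutions.
Total: 2 + 0 = 2.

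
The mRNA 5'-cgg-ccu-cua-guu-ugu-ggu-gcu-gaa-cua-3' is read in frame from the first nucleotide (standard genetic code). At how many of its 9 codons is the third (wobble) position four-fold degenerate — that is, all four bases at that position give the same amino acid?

Codon 1 CGG (Arg): third position 4-fold.
Codon 2 CCU (Pro): third position 4-fold.
Codon 3 CUA (Leu): third position 4-fold.
Codon 4 GUU (Val): third position 4-fold.
Codon 5 UGU (Cys): third position 2-fold.
Codon 6 GGU (Gly): third position 4-fold.
Codon 7 GCU (Ala): third position 4-fold.
Codon 8 GAA (Glu): third position 2-fold.
Codon 9 CUA (Leu): third position 4-fold.
Four-fold degenerate third positions: 7.

7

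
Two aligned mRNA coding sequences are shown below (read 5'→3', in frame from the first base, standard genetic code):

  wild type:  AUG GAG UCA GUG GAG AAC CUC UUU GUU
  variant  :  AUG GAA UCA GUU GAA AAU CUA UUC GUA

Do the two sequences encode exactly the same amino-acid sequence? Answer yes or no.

Codon 1: AUG Met / AUG Met — identical.
Codon 2: GAG Glu / GAA Glu — synonymous.
Codon 3: UCA Ser / UCA Ser — identical.
Codon 4: GUG Val / GUU Val — synonymous.
Codon 5: GAG Glu / GAA Glu — synonymous.
Codon 6: AAC Asn / AAU Asn — synonymous.
Codon 7: CUC Leu / CUA Leu — synonymous.
Codon 8: UUU Phe / UUC Phe — synonymous.
Codon 9: GUU Val / GUA Val — synonymous.
Nonsynonymous differences: 0 → same protein.

yes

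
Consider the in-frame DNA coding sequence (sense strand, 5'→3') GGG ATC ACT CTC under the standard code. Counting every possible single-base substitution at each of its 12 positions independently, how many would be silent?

11

Codon 1 (GGG, Gly): 3 synonymous substitutions.
Codon 2 (ATC, Ile): 2 synonymous substitutions.
Codon 3 (ACT, Thr): 3 synonymous substitutions.
Codon 4 (CTC, Leu): 3 synonymous substitutions.
Total: 3 + 2 + 3 + 3 = 11.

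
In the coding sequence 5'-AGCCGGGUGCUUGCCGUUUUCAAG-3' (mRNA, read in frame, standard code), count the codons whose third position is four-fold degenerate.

5

Codon 1 AGC (Ser): third position 2-fold.
Codon 2 CGG (Arg): third position 4-fold.
Codon 3 GUG (Val): third position 4-fold.
Codon 4 CUU (Leu): third position 4-fold.
Codon 5 GCC (Ala): third position 4-fold.
Codon 6 GUU (Val): third position 4-fold.
Codon 7 UUC (Phe): third position 2-fold.
Codon 8 AAG (Lys): third position 2-fold.
Four-fold degenerate third positions: 5.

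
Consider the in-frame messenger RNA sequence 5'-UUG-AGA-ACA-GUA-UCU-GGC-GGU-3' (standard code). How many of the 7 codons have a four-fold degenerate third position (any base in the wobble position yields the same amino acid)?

Codon 1 UUG (Leu): third position 2-fold.
Codon 2 AGA (Arg): third position 2-fold.
Codon 3 ACA (Thr): third position 4-fold.
Codon 4 GUA (Val): third position 4-fold.
Codon 5 UCU (Ser): third position 4-fold.
Codon 6 GGC (Gly): third position 4-fold.
Codon 7 GGU (Gly): third position 4-fold.
Four-fold degenerate third positions: 5.

5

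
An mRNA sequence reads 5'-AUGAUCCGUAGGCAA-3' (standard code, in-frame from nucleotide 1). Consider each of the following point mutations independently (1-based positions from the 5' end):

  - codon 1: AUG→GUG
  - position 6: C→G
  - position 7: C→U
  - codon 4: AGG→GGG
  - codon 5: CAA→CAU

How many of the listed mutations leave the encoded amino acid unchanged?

0

Codon 1: AUG (Met) → GUG (Val) — missense.
Codon 2: AUC (Ile) → AUG (Met) — missense.
Codon 3: CGU (Arg) → UGU (Cys) — missense.
Codon 4: AGG (Arg) → GGG (Gly) — missense.
Codon 5: CAA (Gln) → CAU (His) — missense.
Synonymous: 0 of 5.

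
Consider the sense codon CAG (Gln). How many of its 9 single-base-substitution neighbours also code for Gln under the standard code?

Position 1: none → 0 synonymous.
Position 2: none → 0 synonymous.
Position 3: CAA → 1 synonymous.
Total: 0 + 0 + 1 = 1.

1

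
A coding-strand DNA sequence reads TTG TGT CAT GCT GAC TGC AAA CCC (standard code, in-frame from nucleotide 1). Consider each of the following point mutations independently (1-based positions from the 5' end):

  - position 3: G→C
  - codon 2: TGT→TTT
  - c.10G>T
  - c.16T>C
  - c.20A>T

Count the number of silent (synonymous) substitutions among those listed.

Codon 1: TTG (Leu) → TTC (Phe) — missense.
Codon 2: TGT (Cys) → TTT (Phe) — missense.
Codon 4: GCT (Ala) → TCT (Ser) — missense.
Codon 6: TGC (Cys) → CGC (Arg) — missense.
Codon 7: AAA (Lys) → ATA (Ile) — missense.
Synonymous: 0 of 5.

0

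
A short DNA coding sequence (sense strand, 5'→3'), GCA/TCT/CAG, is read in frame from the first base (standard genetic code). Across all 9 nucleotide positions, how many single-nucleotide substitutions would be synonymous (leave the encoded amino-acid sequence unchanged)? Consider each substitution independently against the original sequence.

Codon 1 (GCA, Ala): 3 synonymous substitutions.
Codon 2 (TCT, Ser): 3 synonymous substitutions.
Codon 3 (CAG, Gln): 1 synonymous substitution.
Total: 3 + 3 + 1 = 7.

7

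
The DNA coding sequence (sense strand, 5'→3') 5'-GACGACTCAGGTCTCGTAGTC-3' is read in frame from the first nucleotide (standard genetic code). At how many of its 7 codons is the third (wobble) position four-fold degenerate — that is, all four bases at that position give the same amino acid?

Codon 1 GAC (Asp): third position 2-fold.
Codon 2 GAC (Asp): third position 2-fold.
Codon 3 TCA (Ser): third position 4-fold.
Codon 4 GGT (Gly): third position 4-fold.
Codon 5 CTC (Leu): third position 4-fold.
Codon 6 GTA (Val): third position 4-fold.
Codon 7 GTC (Val): third position 4-fold.
Four-fold degenerate third positions: 5.

5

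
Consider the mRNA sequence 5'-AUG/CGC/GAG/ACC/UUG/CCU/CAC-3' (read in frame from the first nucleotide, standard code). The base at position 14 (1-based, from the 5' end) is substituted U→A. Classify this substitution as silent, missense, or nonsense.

Position 14 falls in codon 5: UUG → Leu.
After the substitution the codon is UAG → Stop.
The new codon is a stop codon, so this is a nonsense mutation.

nonsense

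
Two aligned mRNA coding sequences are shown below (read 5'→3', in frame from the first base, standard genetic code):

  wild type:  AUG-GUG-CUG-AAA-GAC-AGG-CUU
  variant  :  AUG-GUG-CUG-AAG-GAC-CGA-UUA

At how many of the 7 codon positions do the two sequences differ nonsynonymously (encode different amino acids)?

0

Codon 1: AUG Met / AUG Met — identical.
Codon 2: GUG Val / GUG Val — identical.
Codon 3: CUG Leu / CUG Leu — identical.
Codon 4: AAA Lys / AAG Lys — synonymous.
Codon 5: GAC Asp / GAC Asp — identical.
Codon 6: AGG Arg / CGA Arg — synonymous.
Codon 7: CUU Leu / UUA Leu — synonymous.
Nonsynonymous differences: 0.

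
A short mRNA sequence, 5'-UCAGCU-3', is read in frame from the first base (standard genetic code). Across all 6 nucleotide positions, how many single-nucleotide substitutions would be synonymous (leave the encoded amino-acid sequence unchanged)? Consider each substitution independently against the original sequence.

6

Codon 1 (UCA, Ser): 3 synonymous substitutions.
Codon 2 (GCU, Ala): 3 synonymous substitutions.
Total: 3 + 3 = 6.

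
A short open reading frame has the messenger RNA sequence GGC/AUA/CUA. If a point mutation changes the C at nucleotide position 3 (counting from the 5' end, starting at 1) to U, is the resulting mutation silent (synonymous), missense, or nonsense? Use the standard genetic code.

silent

Position 3 falls in codon 1: GGC → Gly.
After the substitution the codon is GGU → Gly.
Both encode Gly, so the change is synonymous.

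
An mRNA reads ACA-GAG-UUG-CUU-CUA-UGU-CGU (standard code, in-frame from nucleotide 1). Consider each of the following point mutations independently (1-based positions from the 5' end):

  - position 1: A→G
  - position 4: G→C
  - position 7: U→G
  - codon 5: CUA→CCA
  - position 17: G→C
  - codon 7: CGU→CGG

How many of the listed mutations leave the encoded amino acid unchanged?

Codon 1: ACA (Thr) → GCA (Ala) — missense.
Codon 2: GAG (Glu) → CAG (Gln) — missense.
Codon 3: UUG (Leu) → GUG (Val) — missense.
Codon 5: CUA (Leu) → CCA (Pro) — missense.
Codon 6: UGU (Cys) → UCU (Ser) — missense.
Codon 7: CGU (Arg) → CGG (Arg) — synonymous.
Synonymous: 1 of 6.

1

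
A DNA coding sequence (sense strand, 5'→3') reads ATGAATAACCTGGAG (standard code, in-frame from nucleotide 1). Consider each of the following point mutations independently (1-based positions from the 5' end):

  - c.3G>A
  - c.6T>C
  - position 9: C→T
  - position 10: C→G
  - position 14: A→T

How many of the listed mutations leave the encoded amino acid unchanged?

2

Codon 1: ATG (Met) → ATA (Ile) — missense.
Codon 2: AAT (Asn) → AAC (Asn) — synonymous.
Codon 3: AAC (Asn) → AAT (Asn) — synonymous.
Codon 4: CTG (Leu) → GTG (Val) — missense.
Codon 5: GAG (Glu) → GTG (Val) — missense.
Synonymous: 2 of 5.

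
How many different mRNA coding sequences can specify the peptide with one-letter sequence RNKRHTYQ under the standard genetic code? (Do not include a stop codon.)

Arg: 6 codons.
Asn: 2 codons.
Lys: 2 codons.
Arg: 6 codons.
His: 2 codons.
Thr: 4 codons.
Tyr: 2 codons.
Gln: 2 codons.
6 × 2 × 2 × 6 × 2 × 4 × 2 × 2 = 4608.

4608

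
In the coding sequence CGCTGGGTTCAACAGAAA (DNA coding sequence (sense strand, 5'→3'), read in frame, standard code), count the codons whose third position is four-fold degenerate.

Codon 1 CGC (Arg): third position 4-fold.
Codon 2 TGG (Trp): third position 1-fold.
Codon 3 GTT (Val): third position 4-fold.
Codon 4 CAA (Gln): third position 2-fold.
Codon 5 CAG (Gln): third position 2-fold.
Codon 6 AAA (Lys): third position 2-fold.
Four-fold degenerate third positions: 2.

2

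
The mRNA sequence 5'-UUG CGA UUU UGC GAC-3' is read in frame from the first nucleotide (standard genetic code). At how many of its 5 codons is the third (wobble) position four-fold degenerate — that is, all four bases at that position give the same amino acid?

1

Codon 1 UUG (Leu): third position 2-fold.
Codon 2 CGA (Arg): third position 4-fold.
Codon 3 UUU (Phe): third position 2-fold.
Codon 4 UGC (Cys): third position 2-fold.
Codon 5 GAC (Asp): third position 2-fold.
Four-fold degenerate third positions: 1.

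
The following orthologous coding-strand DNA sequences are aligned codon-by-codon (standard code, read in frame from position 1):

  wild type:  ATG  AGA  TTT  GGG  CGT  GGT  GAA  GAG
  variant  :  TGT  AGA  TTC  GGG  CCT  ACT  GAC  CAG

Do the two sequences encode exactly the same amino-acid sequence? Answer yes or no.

no

Codon 1: ATG Met / TGT Cys — nonsynonymous.
Codon 2: AGA Arg / AGA Arg — identical.
Codon 3: TTT Phe / TTC Phe — synonymous.
Codon 4: GGG Gly / GGG Gly — identical.
Codon 5: CGT Arg / CCT Pro — nonsynonymous.
Codon 6: GGT Gly / ACT Thr — nonsynonymous.
Codon 7: GAA Glu / GAC Asp — nonsynonymous.
Codon 8: GAG Glu / CAG Gln — nonsynonymous.
Nonsynonymous differences: 5 → different protein.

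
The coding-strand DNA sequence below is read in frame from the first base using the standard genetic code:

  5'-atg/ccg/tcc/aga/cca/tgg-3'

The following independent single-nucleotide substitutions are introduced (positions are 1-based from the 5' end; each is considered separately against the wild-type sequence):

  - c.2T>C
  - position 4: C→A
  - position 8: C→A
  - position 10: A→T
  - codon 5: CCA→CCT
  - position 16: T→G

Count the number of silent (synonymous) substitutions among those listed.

Codon 1: ATG (Met) → ACG (Thr) — missense.
Codon 2: CCG (Pro) → ACG (Thr) — missense.
Codon 3: TCC (Ser) → TAC (Tyr) — missense.
Codon 4: AGA (Arg) → TGA (Stop) — nonsense.
Codon 5: CCA (Pro) → CCT (Pro) — synonymous.
Codon 6: TGG (Trp) → GGG (Gly) — missense.
Synonymous: 1 of 6.

1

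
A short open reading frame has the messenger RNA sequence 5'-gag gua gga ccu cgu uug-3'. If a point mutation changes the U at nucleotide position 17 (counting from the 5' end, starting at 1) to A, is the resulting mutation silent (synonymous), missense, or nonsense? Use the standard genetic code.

Position 17 falls in codon 6: UUG → Leu.
After the substitution the codon is UAG → Stop.
The new codon is a stop codon, so this is a nonsense mutation.

nonsense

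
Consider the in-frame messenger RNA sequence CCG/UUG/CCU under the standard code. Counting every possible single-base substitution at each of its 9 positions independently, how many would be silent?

8

Codon 1 (CCG, Pro): 3 synonymous substitutions.
Codon 2 (UUG, Leu): 2 synonymous substitutions.
Codon 3 (CCU, Pro): 3 synonymous substitutions.
Total: 3 + 2 + 3 = 8.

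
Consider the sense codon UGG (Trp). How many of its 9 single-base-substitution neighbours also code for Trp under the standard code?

0

Position 1: none → 0 synonymous.
Position 2: none → 0 synonymous.
Position 3: none → 0 synonymous.
Total: 0 + 0 + 0 = 0.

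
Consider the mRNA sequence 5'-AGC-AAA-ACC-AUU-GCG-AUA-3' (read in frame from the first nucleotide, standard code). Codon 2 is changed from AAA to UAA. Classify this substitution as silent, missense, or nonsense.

Position 4 falls in codon 2: AAA → Lys.
After the substitution the codon is UAA → Stop.
The new codon is a stop codon, so this is a nonsense mutation.

nonsense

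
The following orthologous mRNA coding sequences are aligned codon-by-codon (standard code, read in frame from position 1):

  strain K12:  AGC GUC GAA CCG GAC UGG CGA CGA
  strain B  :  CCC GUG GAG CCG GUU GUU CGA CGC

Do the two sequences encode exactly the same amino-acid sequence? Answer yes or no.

Codon 1: AGC Ser / CCC Pro — nonsynonymous.
Codon 2: GUC Val / GUG Val — synonymous.
Codon 3: GAA Glu / GAG Glu — synonymous.
Codon 4: CCG Pro / CCG Pro — identical.
Codon 5: GAC Asp / GUU Val — nonsynonymous.
Codon 6: UGG Trp / GUU Val — nonsynonymous.
Codon 7: CGA Arg / CGA Arg — identical.
Codon 8: CGA Arg / CGC Arg — synonymous.
Nonsynonymous differences: 3 → different protein.

no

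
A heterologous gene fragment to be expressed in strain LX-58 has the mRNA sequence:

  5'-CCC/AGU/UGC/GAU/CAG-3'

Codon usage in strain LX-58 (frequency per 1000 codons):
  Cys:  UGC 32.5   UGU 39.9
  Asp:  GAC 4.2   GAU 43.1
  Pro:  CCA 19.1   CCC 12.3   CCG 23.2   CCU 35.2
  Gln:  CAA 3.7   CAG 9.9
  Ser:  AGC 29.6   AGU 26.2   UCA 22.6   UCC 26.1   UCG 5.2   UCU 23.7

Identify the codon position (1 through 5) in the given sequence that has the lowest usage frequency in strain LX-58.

5

Codon 1 CCC (Pro): 12.3 per 1000.
Codon 2 AGU (Ser): 26.2 per 1000.
Codon 3 UGC (Cys): 32.5 per 1000.
Codon 4 GAU (Asp): 43.1 per 1000.
Codon 5 CAG (Gln): 9.9 per 1000.
Lowest frequency is 9.9 at codon 5.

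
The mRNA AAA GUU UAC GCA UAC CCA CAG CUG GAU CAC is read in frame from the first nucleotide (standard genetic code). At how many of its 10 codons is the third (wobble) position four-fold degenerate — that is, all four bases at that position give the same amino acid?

4

Codon 1 AAA (Lys): third position 2-fold.
Codon 2 GUU (Val): third position 4-fold.
Codon 3 UAC (Tyr): third position 2-fold.
Codon 4 GCA (Ala): third position 4-fold.
Codon 5 UAC (Tyr): third position 2-fold.
Codon 6 CCA (Pro): third position 4-fold.
Codon 7 CAG (Gln): third position 2-fold.
Codon 8 CUG (Leu): third position 4-fold.
Codon 9 GAU (Asp): third position 2-fold.
Codon 10 CAC (His): third position 2-fold.
Four-fold degenerate third positions: 4.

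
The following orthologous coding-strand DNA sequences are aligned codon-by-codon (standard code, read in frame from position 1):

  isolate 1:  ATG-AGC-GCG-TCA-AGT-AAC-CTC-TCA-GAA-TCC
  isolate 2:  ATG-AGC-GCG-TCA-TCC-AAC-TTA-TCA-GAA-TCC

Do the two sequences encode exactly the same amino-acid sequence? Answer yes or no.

yes

Codon 1: ATG Met / ATG Met — identical.
Codon 2: AGC Ser / AGC Ser — identical.
Codon 3: GCG Ala / GCG Ala — identical.
Codon 4: TCA Ser / TCA Ser — identical.
Codon 5: AGT Ser / TCC Ser — synonymous.
Codon 6: AAC Asn / AAC Asn — identical.
Codon 7: CTC Leu / TTA Leu — synonymous.
Codon 8: TCA Ser / TCA Ser — identical.
Codon 9: GAA Glu / GAA Glu — identical.
Codon 10: TCC Ser / TCC Ser — identical.
Nonsynonymous differences: 0 → same protein.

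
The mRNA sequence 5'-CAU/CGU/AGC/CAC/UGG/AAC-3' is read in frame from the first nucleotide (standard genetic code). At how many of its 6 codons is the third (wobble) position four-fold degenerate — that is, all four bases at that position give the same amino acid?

Codon 1 CAU (His): third position 2-fold.
Codon 2 CGU (Arg): third position 4-fold.
Codon 3 AGC (Ser): third position 2-fold.
Codon 4 CAC (His): third position 2-fold.
Codon 5 UGG (Trp): third position 1-fold.
Codon 6 AAC (Asn): third position 2-fold.
Four-fold degenerate third positions: 1.

1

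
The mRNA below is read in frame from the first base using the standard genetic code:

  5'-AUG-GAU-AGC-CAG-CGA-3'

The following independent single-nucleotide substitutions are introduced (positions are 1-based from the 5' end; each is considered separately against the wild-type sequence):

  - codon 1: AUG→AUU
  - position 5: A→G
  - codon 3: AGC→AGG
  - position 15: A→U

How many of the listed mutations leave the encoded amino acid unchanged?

Codon 1: AUG (Met) → AUU (Ile) — missense.
Codon 2: GAU (Asp) → GGU (Gly) — missense.
Codon 3: AGC (Ser) → AGG (Arg) — missense.
Codon 5: CGA (Arg) → CGU (Arg) — synonymous.
Synonymous: 1 of 4.

1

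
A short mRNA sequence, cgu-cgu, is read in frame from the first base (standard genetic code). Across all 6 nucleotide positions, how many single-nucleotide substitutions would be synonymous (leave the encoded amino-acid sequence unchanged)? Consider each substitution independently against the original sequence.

6

Codon 1 (CGU, Arg): 3 synonymous substitutions.
Codon 2 (CGU, Arg): 3 synonymous substitutions.
Total: 3 + 3 = 6.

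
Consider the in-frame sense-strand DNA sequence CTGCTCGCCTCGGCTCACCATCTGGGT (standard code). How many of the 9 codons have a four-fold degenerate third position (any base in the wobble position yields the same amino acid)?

Codon 1 CTG (Leu): third position 4-fold.
Codon 2 CTC (Leu): third position 4-fold.
Codon 3 GCC (Ala): third position 4-fold.
Codon 4 TCG (Ser): third position 4-fold.
Codon 5 GCT (Ala): third position 4-fold.
Codon 6 CAC (His): third position 2-fold.
Codon 7 CAT (His): third position 2-fold.
Codon 8 CTG (Leu): third position 4-fold.
Codon 9 GGT (Gly): third position 4-fold.
Four-fold degenerate third positions: 7.

7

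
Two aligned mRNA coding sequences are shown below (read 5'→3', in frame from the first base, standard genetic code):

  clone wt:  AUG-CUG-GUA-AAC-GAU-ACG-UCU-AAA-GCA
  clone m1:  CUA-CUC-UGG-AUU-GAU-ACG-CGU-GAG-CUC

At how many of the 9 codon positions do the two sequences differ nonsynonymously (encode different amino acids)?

6

Codon 1: AUG Met / CUA Leu — nonsynonymous.
Codon 2: CUG Leu / CUC Leu — synonymous.
Codon 3: GUA Val / UGG Trp — nonsynonymous.
Codon 4: AAC Asn / AUU Ile — nonsynonymous.
Codon 5: GAU Asp / GAU Asp — identical.
Codon 6: ACG Thr / ACG Thr — identical.
Codon 7: UCU Ser / CGU Arg — nonsynonymous.
Codon 8: AAA Lys / GAG Glu — nonsynonymous.
Codon 9: GCA Ala / CUC Leu — nonsynonymous.
Nonsynonymous differences: 6.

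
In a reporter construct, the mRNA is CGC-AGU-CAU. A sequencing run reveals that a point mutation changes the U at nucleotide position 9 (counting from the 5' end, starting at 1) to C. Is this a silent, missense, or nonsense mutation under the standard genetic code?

silent

Position 9 falls in codon 3: CAU → His.
After the substitution the codon is CAC → His.
Both encode His, so the change is synonymous.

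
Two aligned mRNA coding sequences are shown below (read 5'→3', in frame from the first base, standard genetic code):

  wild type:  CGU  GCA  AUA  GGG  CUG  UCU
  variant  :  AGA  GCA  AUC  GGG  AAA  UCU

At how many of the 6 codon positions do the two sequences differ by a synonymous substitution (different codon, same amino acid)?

Codon 1: CGU Arg / AGA Arg — synonymous.
Codon 2: GCA Ala / GCA Ala — identical.
Codon 3: AUA Ile / AUC Ile — synonymous.
Codon 4: GGG Gly / GGG Gly — identical.
Codon 5: CUG Leu / AAA Lys — nonsynonymous.
Codon 6: UCU Ser / UCU Ser — identical.
Synonymous differences: 2.

2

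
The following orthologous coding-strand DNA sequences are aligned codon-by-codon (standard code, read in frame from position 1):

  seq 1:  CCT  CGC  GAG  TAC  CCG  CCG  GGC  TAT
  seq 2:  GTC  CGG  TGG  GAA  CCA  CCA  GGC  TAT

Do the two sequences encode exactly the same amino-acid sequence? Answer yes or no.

Codon 1: CCT Pro / GTC Val — nonsynonymous.
Codon 2: CGC Arg / CGG Arg — synonymous.
Codon 3: GAG Glu / TGG Trp — nonsynonymous.
Codon 4: TAC Tyr / GAA Glu — nonsynonymous.
Codon 5: CCG Pro / CCA Pro — synonymous.
Codon 6: CCG Pro / CCA Pro — synonymous.
Codon 7: GGC Gly / GGC Gly — identical.
Codon 8: TAT Tyr / TAT Tyr — identical.
Nonsynonymous differences: 3 → different protein.

no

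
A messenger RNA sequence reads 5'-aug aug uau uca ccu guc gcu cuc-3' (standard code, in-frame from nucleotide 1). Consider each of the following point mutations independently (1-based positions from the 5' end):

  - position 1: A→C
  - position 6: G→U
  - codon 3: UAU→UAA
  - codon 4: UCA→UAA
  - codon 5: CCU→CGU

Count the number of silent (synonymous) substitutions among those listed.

Codon 1: AUG (Met) → CUG (Leu) — missense.
Codon 2: AUG (Met) → AUU (Ile) — missense.
Codon 3: UAU (Tyr) → UAA (Stop) — nonsense.
Codon 4: UCA (Ser) → UAA (Stop) — nonsense.
Codon 5: CCU (Pro) → CGU (Arg) — missense.
Synonymous: 0 of 5.

0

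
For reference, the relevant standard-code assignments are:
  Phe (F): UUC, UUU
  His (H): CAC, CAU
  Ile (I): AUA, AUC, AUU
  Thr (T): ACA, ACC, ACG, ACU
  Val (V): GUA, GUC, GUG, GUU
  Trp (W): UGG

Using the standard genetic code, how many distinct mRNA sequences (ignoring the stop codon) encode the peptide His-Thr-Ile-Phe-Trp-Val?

His: 2 codons.
Thr: 4 codons.
Ile: 3 codons.
Phe: 2 codons.
Trp: 1 codon.
Val: 4 codons.
2 × 4 × 3 × 2 × 1 × 4 = 192.

192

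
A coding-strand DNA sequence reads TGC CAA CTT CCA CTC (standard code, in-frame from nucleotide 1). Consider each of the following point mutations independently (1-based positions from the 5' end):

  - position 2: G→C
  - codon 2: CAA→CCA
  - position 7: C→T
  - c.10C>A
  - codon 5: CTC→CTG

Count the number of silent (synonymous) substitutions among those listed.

Codon 1: TGC (Cys) → TCC (Ser) — missense.
Codon 2: CAA (Gln) → CCA (Pro) — missense.
Codon 3: CTT (Leu) → TTT (Phe) — missense.
Codon 4: CCA (Pro) → ACA (Thr) — missense.
Codon 5: CTC (Leu) → CTG (Leu) — synonymous.
Synonymous: 1 of 5.

1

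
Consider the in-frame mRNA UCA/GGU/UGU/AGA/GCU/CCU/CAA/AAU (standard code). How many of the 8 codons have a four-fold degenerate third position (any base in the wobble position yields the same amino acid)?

4

Codon 1 UCA (Ser): third position 4-fold.
Codon 2 GGU (Gly): third position 4-fold.
Codon 3 UGU (Cys): third position 2-fold.
Codon 4 AGA (Arg): third position 2-fold.
Codon 5 GCU (Ala): third position 4-fold.
Codon 6 CCU (Pro): third position 4-fold.
Codon 7 CAA (Gln): third position 2-fold.
Codon 8 AAU (Asn): third position 2-fold.
Four-fold degenerate third positions: 4.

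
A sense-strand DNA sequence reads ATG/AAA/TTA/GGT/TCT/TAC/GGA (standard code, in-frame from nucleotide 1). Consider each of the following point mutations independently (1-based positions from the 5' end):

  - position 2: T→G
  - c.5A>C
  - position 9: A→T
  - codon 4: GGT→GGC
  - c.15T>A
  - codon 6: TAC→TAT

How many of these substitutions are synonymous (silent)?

3

Codon 1: ATG (Met) → AGG (Arg) — missense.
Codon 2: AAA (Lys) → ACA (Thr) — missense.
Codon 3: TTA (Leu) → TTT (Phe) — missense.
Codon 4: GGT (Gly) → GGC (Gly) — synonymous.
Codon 5: TCT (Ser) → TCA (Ser) — synonymous.
Codon 6: TAC (Tyr) → TAT (Tyr) — synonymous.
Synonymous: 3 of 6.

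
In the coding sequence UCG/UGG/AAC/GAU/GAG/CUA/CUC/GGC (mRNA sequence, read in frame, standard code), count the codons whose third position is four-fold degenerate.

4

Codon 1 UCG (Ser): third position 4-fold.
Codon 2 UGG (Trp): third position 1-fold.
Codon 3 AAC (Asn): third position 2-fold.
Codon 4 GAU (Asp): third position 2-fold.
Codon 5 GAG (Glu): third position 2-fold.
Codon 6 CUA (Leu): third position 4-fold.
Codon 7 CUC (Leu): third position 4-fold.
Codon 8 GGC (Gly): third position 4-fold.
Four-fold degenerate third positions: 4.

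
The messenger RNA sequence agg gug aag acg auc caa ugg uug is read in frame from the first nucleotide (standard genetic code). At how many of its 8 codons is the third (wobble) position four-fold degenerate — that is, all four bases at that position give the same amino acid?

Codon 1 AGG (Arg): third position 2-fold.
Codon 2 GUG (Val): third position 4-fold.
Codon 3 AAG (Lys): third position 2-fold.
Codon 4 ACG (Thr): third position 4-fold.
Codon 5 AUC (Ile): third position 3-fold.
Codon 6 CAA (Gln): third position 2-fold.
Codon 7 UGG (Trp): third position 1-fold.
Codon 8 UUG (Leu): third position 2-fold.
Four-fold degenerate third positions: 2.

2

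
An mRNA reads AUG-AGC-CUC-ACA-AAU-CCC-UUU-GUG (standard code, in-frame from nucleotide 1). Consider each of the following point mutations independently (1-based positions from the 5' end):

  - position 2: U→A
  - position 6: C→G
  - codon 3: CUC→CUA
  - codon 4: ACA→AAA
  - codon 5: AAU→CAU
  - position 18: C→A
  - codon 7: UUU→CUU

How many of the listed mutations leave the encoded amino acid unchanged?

2

Codon 1: AUG (Met) → AAG (Lys) — missense.
Codon 2: AGC (Ser) → AGG (Arg) — missense.
Codon 3: CUC (Leu) → CUA (Leu) — synonymous.
Codon 4: ACA (Thr) → AAA (Lys) — missense.
Codon 5: AAU (Asn) → CAU (His) — missense.
Codon 6: CCC (Pro) → CCA (Pro) — synonymous.
Codon 7: UUU (Phe) → CUU (Leu) — missense.
Synonymous: 2 of 7.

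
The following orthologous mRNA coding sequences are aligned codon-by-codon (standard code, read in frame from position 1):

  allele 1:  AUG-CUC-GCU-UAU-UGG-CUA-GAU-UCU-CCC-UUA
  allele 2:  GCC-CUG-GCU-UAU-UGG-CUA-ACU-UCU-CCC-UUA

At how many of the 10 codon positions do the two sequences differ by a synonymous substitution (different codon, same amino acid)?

Codon 1: AUG Met / GCC Ala — nonsynonymous.
Codon 2: CUC Leu / CUG Leu — synonymous.
Codon 3: GCU Ala / GCU Ala — identical.
Codon 4: UAU Tyr / UAU Tyr — identical.
Codon 5: UGG Trp / UGG Trp — identical.
Codon 6: CUA Leu / CUA Leu — identical.
Codon 7: GAU Asp / ACU Thr — nonsynonymous.
Codon 8: UCU Ser / UCU Ser — identical.
Codon 9: CCC Pro / CCC Pro — identical.
Codon 10: UUA Leu / UUA Leu — identical.
Synonymous differences: 1.

1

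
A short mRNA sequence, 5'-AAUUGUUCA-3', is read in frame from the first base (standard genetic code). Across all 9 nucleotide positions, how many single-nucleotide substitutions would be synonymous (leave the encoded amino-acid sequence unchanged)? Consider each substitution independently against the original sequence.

Codon 1 (AAU, Asn): 1 synonymous substitution.
Codon 2 (UGU, Cys): 1 synonymous substitution.
Codon 3 (UCA, Ser): 3 synonymous substitutions.
Total: 1 + 1 + 3 = 5.

5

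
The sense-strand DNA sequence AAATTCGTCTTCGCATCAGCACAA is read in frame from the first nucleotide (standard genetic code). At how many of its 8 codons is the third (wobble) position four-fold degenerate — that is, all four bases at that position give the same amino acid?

4

Codon 1 AAA (Lys): third position 2-fold.
Codon 2 TTC (Phe): third position 2-fold.
Codon 3 GTC (Val): third position 4-fold.
Codon 4 TTC (Phe): third position 2-fold.
Codon 5 GCA (Ala): third position 4-fold.
Codon 6 TCA (Ser): third position 4-fold.
Codon 7 GCA (Ala): third position 4-fold.
Codon 8 CAA (Gln): third position 2-fold.
Four-fold degenerate third positions: 4.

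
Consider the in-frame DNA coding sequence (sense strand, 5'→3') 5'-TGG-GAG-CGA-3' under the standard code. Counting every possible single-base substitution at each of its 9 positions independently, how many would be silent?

5

Codon 1 (TGG, Trp): 0 synonymous substitutions.
Codon 2 (GAG, Glu): 1 synonymous substitution.
Codon 3 (CGA, Arg): 4 synonymous substitutions.
Total: 0 + 1 + 4 = 5.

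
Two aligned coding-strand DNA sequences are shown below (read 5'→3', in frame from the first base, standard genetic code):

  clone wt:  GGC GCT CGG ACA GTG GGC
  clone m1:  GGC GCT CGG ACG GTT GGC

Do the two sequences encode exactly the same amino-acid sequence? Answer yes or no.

Codon 1: GGC Gly / GGC Gly — identical.
Codon 2: GCT Ala / GCT Ala — identical.
Codon 3: CGG Arg / CGG Arg — identical.
Codon 4: ACA Thr / ACG Thr — synonymous.
Codon 5: GTG Val / GTT Val — synonymous.
Codon 6: GGC Gly / GGC Gly — identical.
Nonsynonymous differences: 0 → same protein.

yes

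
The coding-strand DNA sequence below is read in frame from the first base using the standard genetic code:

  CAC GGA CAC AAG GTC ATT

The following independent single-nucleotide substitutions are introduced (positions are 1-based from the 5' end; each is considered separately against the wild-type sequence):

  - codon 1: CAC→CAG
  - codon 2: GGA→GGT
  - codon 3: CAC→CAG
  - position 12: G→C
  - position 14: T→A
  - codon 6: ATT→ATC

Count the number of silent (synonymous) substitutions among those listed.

2

Codon 1: CAC (His) → CAG (Gln) — missense.
Codon 2: GGA (Gly) → GGT (Gly) — synonymous.
Codon 3: CAC (His) → CAG (Gln) — missense.
Codon 4: AAG (Lys) → AAC (Asn) — missense.
Codon 5: GTC (Val) → GAC (Asp) — missense.
Codon 6: ATT (Ile) → ATC (Ile) — synonymous.
Synonymous: 2 of 6.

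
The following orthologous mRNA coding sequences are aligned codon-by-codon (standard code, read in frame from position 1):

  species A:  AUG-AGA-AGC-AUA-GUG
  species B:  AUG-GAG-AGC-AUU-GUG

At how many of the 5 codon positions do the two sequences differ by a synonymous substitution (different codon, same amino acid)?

Codon 1: AUG Met / AUG Met — identical.
Codon 2: AGA Arg / GAG Glu — nonsynonymous.
Codon 3: AGC Ser / AGC Ser — identical.
Codon 4: AUA Ile / AUU Ile — synonymous.
Codon 5: GUG Val / GUG Val — identical.
Synonymous differences: 1.

1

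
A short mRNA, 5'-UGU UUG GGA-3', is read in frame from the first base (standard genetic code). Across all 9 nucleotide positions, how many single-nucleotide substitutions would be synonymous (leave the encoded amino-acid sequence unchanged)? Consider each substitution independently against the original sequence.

Codon 1 (UGU, Cys): 1 synonymous substitution.
Codon 2 (UUG, Leu): 2 synonymous substitutions.
Codon 3 (GGA, Gly): 3 synonymous substitutions.
Total: 1 + 2 + 3 = 6.

6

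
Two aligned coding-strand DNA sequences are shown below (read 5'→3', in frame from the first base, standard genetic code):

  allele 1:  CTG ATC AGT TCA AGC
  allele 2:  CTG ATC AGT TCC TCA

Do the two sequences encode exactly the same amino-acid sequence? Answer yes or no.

Codon 1: CTG Leu / CTG Leu — identical.
Codon 2: ATC Ile / ATC Ile — identical.
Codon 3: AGT Ser / AGT Ser — identical.
Codon 4: TCA Ser / TCC Ser — synonymous.
Codon 5: AGC Ser / TCA Ser — synonymous.
Nonsynonymous differences: 0 → same protein.

yes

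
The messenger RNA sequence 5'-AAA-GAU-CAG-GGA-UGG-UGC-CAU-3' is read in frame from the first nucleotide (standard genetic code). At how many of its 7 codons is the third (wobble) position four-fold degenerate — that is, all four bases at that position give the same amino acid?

Codon 1 AAA (Lys): third position 2-fold.
Codon 2 GAU (Asp): third position 2-fold.
Codon 3 CAG (Gln): third position 2-fold.
Codon 4 GGA (Gly): third position 4-fold.
Codon 5 UGG (Trp): third position 1-fold.
Codon 6 UGC (Cys): third position 2-fold.
Codon 7 CAU (His): third position 2-fold.
Four-fold degenerate third positions: 1.

1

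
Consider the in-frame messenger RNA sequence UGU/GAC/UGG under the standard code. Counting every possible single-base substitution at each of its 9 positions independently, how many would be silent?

Codon 1 (UGU, Cys): 1 synonymous substitution.
Codon 2 (GAC, Asp): 1 synonymous substitution.
Codon 3 (UGG, Trp): 0 synonymous substitutions.
Total: 1 + 1 + 0 = 2.

2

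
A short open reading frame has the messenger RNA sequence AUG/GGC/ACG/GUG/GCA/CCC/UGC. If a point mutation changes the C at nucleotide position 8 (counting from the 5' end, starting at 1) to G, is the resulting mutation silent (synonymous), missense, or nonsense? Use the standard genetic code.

missense

Position 8 falls in codon 3: ACG → Thr.
After the substitution the codon is AGG → Arg.
Thr ≠ Arg, so this is a missense mutation.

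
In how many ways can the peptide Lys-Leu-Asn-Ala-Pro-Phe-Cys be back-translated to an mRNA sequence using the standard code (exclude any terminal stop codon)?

1536

Lys: 2 codons.
Leu: 6 codons.
Asn: 2 codons.
Ala: 4 codons.
Pro: 4 codons.
Phe: 2 codons.
Cys: 2 codons.
2 × 6 × 2 × 4 × 4 × 2 × 2 = 1536.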